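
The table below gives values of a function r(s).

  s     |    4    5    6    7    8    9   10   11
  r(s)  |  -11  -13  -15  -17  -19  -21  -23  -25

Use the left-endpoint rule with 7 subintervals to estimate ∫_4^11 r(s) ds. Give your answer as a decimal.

-119

Δs = 1.
Sum = 1·[(-11) + (-13) + (-15) + (-17) + (-19) + (-21) + (-23)] = -119.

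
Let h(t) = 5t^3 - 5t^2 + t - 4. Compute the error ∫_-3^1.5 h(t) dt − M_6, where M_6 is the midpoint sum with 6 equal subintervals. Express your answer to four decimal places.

Exact integral: ∫_-3^1.5 h(t) dt = -166.921875.
M_6 ≈ -163.494141.
Error ≈ -166.921875 − (-163.494141) ≈ -3.4277.

-3.4277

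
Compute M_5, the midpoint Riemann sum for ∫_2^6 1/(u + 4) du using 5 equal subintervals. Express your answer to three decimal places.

Δu = (6 − 2)/5 = 0.8.
Midpoints: 2.4, 3.2, 4, 4.8, 5.6.
f(2.4) = 0.15625, f(3.2) = 5/36, f(4) = 0.125, f(4.8) = 5/44, f(5.6) = 5/48.
Sum = Δu · [f(2.4) + f(3.2) + f(4) + f(4.8) + f(5.6)].
Sum ≈ 0.510.

0.510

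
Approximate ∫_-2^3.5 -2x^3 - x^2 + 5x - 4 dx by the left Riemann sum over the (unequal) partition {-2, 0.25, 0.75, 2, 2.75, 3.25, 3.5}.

-54.9375

Subinterval widths: 2.25, 0.5, 1.25, 0.75, 0.5, 0.25.
Left endpoints: -2, 0.25, 0.75, 2, 2.75, 3.25.
f(-2) = -2, f(0.25) = -2.84375, f(0.75) = -1.65625, f(2) = -14, f(2.75) = -39.40625, f(3.25) = -66.96875.
Sum = Σ Δx_i · f(x_i).
Sum = -54.9375.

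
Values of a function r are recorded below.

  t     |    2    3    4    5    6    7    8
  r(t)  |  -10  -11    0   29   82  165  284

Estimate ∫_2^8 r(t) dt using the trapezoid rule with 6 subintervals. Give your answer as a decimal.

402

Δt = 1.
T_6 = (1/2)·[(-10) + 2·(-11) + 2·0 + 2·29 + 2·82 + 2·165 + 284] = 402.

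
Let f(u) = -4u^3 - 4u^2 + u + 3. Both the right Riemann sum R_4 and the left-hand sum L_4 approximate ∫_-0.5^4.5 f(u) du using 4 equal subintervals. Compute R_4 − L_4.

-550

R_4 = -818.125.
L_4 = -268.125.
R_4 − L_4 = -550.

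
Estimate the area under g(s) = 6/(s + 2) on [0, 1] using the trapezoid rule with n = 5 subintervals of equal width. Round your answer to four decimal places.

2.4356

Δs = (1 − 0)/5 = 0.2.
g(0) = 3, g(0.2) = 30/11, g(0.4) = 2.5, g(0.6) = 30/13, g(0.8) = 15/7, g(1) = 2.
T_5 = (Δs/2)·[g(s_0) + 2g(s_1) + ... + 2g(s_{4}) + g(s_5)].
Sum ≈ 2.4356.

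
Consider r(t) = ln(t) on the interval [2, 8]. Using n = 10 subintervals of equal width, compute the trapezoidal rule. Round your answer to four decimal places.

9.2380

Δt = (8 − 2)/10 = 0.6.
r(2) ≈ 0.6931, r(2.6) ≈ 0.9555, r(3.2) ≈ 1.1632, r(3.8) ≈ 1.3350, r(4.4) ≈ 1.4816, r(5) ≈ 1.6094, r(5.6) ≈ 1.7228, r(6.2) ≈ 1.8245, r(6.8) ≈ 1.9169, r(7.4) ≈ 2.0015, r(8) ≈ 2.0794.
T_10 = (Δt/2)·[r(t_0) + 2r(t_1) + ... + 2r(t_{9}) + r(t_10)].
Sum ≈ 9.2380.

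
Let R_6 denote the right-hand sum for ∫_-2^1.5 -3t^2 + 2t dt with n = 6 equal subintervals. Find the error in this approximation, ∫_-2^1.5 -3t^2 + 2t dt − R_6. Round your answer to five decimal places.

-2.97743

Exact integral: ∫_-2^1.5 f(t) dt = -13.125.
R_6 ≈ -10.1475694.
Error ≈ -13.125 − (-10.1475694) ≈ -2.97743.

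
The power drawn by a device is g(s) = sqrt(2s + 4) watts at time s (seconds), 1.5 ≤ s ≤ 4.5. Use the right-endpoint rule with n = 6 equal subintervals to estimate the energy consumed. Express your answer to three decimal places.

Δs = (4.5 − 1.5)/6 = 0.5.
Right endpoints: 2, 2.5, 3, 3.5, 4, 4.5.
g(2) ≈ 2.828, g(2.5) ≈ 3.000, g(3) ≈ 3.162, g(3.5) ≈ 3.317, g(4) ≈ 3.464, g(4.5) ≈ 3.606.
Sum = Δs · [g(2) + g(2.5) + g(3) + ...].
Sum ≈ 9.688.

9.688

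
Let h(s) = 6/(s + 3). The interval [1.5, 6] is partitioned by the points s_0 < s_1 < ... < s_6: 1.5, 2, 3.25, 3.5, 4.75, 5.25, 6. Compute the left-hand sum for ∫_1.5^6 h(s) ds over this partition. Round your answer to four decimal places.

Subinterval widths: 0.5, 1.25, 0.25, 1.25, 0.5, 0.75.
Left endpoints: 1.5, 2, 3.25, 3.5, 4.75, 5.25.
h(1.5) = 4/3, h(2) = 1.2, h(3.25) = 0.96, h(3.5) = 12/13, h(4.75) = 24/31, h(5.25) = 8/11.
Sum = Σ Δs_i · h(s_i).
Sum ≈ 4.4931.

4.4931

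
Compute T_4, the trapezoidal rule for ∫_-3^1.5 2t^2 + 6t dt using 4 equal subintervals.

Δt = (1.5 − (-3))/4 = 1.125.
f(-3) = 0, f(-1.875) = -4.21875, f(-0.75) = -3.375, f(0.375) = 2.53125, f(1.5) = 13.5.
T_4 = (Δt/2)·[f(t_0) + 2f(t_1) + 2f(t_2) + 2f(t_3) + f(t_4)].
Sum = 1.8984375.

1.8984375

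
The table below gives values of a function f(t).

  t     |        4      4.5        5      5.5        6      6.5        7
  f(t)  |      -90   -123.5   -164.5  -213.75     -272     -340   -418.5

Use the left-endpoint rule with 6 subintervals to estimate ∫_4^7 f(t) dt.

Δt = 0.5.
Sum = 0.5·[(-90) + (-123.5) + (-164.5) + (-213.75) + (-272) + (-340)] = -601.875.

-601.875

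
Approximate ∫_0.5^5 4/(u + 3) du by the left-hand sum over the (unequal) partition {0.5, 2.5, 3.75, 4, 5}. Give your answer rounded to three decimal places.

3.914

Subinterval widths: 2, 1.25, 0.25, 1.
Left endpoints: 0.5, 2.5, 3.75, 4.
f(0.5) = 8/7, f(2.5) = 8/11, f(3.75) = 16/27, f(4) = 4/7.
Sum = Σ Δu_i · f(u_i).
Sum ≈ 3.914.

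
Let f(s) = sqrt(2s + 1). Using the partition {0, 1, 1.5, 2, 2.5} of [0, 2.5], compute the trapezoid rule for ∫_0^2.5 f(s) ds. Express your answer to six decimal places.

4.529445

Subinterval widths: 1, 0.5, 0.5, 0.5.
f(0) ≈ 1.000000, f(1) ≈ 1.732051, f(1.5) ≈ 2.000000, f(2) ≈ 2.236068, f(2.5) ≈ 2.449490.
On each subinterval the trapezoid contributes (Δs_i/2)·[f(s_{i-1}) + f(s_i)].
Sum ≈ 4.529445.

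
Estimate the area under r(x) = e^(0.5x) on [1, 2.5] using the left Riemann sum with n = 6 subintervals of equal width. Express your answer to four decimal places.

Δx = (2.5 − 1)/6 = 0.25.
Left endpoints: 1, 1.25, 1.5, 1.75, 2, 2.25.
r(1) ≈ 1.6487, r(1.25) ≈ 1.8682, r(1.5) ≈ 2.1170, r(1.75) ≈ 2.3989, r(2) ≈ 2.7183, r(2.25) ≈ 3.0802.
Sum = Δx · [r(1) + r(1.25) + r(1.5) + ...].
Sum ≈ 3.4578.

3.4578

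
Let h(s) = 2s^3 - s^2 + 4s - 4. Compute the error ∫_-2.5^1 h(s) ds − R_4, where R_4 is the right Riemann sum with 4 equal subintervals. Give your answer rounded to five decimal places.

-20.51237

Exact integral: ∫_-2.5^1 h(s) ds ≈ -49.0729167.
R_4 ≈ -28.5605469.
Error ≈ -49.0729167 − (-28.5605469) ≈ -20.51237.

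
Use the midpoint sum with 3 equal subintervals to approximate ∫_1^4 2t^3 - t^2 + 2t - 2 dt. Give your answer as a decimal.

Δt = (4 − 1)/3 = 1.
Midpoints: 1.5, 2.5, 3.5.
f(1.5) = 5.5, f(2.5) = 28, f(3.5) = 78.5.
Sum = Δt · [f(1.5) + f(2.5) + f(3.5)].
Sum = 112.

112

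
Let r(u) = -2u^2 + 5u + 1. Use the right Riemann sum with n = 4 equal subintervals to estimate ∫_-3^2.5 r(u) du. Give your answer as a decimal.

Δu = (2.5 − (-3))/4 = 1.375.
Right endpoints: -1.625, -0.25, 1.125, 2.5.
r(-1.625) = -12.40625, r(-0.25) = -0.375, r(1.125) = 4.09375, r(2.5) = 1.
Sum = Δu · [r(-1.625) + r(-0.25) + r(1.125) + r(2.5)].
Sum = -10.5703125.

-10.5703125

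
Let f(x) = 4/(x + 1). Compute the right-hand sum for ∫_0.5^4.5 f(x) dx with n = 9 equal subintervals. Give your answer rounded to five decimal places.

4.79300

Δx = (4.5 − 0.5)/9 = 4/9.
Right endpoints: 17/18, 25/18, 11/6, 41/18, 49/18, 19/6, 65/18, 73/18, 4.5.
f(17/18) = 72/35, f(25/18) = 72/43, f(11/6) = 24/17, f(41/18) = 72/59, f(49/18) = 72/67, f(19/6) = 0.96, f(65/18) = 72/83, f(73/18) = 72/91, f(4.5) = 8/11.
Sum = Δx · [f(17/18) + f(25/18) + f(11/6) + ...].
Sum ≈ 4.79300.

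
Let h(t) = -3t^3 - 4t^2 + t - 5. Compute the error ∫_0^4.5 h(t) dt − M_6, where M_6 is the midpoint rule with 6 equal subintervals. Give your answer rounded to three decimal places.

Exact integral: ∫_0^4.5 h(t) dt = -441.421875.
M_6 ≈ -436.30664.
Error ≈ -441.421875 − (-436.30664) ≈ -5.115.

-5.115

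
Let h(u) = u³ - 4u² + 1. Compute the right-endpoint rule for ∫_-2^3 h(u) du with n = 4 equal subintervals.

Δu = (3 − (-2))/4 = 1.25.
Right endpoints: -0.75, 0.5, 1.75, 3.
h(-0.75) = -1.671875, h(0.5) = 0.125, h(1.75) = -5.890625, h(3) = -8.
Sum = Δu · [h(-0.75) + h(0.5) + h(1.75) + h(3)].
Sum = -19.296875.

-19.296875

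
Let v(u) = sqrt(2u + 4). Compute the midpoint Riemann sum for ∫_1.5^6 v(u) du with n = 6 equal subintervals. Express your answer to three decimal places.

Δu = (6 − 1.5)/6 = 0.75.
Midpoints: 1.875, 2.625, 3.375, 4.125, 4.875, 5.625.
v(1.875) ≈ 2.784, v(2.625) ≈ 3.041, v(3.375) ≈ 3.279, v(4.125) ≈ 3.500, v(4.875) ≈ 3.708, v(5.625) ≈ 3.905.
Sum = Δu · [v(1.875) + v(2.625) + v(3.375) + ...].
Sum ≈ 15.163.

15.163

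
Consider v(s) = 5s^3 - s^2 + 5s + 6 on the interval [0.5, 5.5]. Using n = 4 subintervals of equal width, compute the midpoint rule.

1164.6875

Δs = (5.5 − 0.5)/4 = 1.25.
Midpoints: 1.125, 2.375, 3.625, 4.875.
v(1.125) = 8949/512, v(2.375) = 40559/512, v(3.625) = 127569/512, v(4.875) = 299979/512.
Sum = Δs · [v(1.125) + v(2.375) + v(3.625) + v(4.875)].
Sum = 1164.6875.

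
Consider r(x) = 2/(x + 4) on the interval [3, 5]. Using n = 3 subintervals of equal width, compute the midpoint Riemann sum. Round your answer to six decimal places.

0.502331

Δx = (5 − 3)/3 = 2/3.
Midpoints: 10/3, 4, 14/3.
r(10/3) = 3/11, r(4) = 0.25, r(14/3) = 3/13.
Sum = Δx · [r(10/3) + r(4) + r(14/3)].
Sum ≈ 0.502331.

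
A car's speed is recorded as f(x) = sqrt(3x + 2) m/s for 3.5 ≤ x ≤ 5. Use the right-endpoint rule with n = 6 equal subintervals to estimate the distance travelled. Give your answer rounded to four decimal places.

5.8284

Δx = (5 − 3.5)/6 = 0.25.
Right endpoints: 3.75, 4, 4.25, 4.5, 4.75, 5.
f(3.75) ≈ 3.6401, f(4) ≈ 3.7417, f(4.25) ≈ 3.8406, f(4.5) ≈ 3.9370, f(4.75) ≈ 4.0311, f(5) ≈ 4.1231.
Sum = Δx · [f(3.75) + f(4) + f(4.25) + ...].
Sum ≈ 5.8284.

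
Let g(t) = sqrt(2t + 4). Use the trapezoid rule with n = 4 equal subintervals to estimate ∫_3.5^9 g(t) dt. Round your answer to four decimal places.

Δt = (9 − 3.5)/4 = 1.375.
g(3.5) ≈ 3.3166, g(4.875) ≈ 3.7081, g(6.25) ≈ 4.0620, g(7.625) ≈ 4.3875, g(9) ≈ 4.6904.
T_4 = (Δt/2)·[g(t_0) + 2g(t_1) + 2g(t_2) + 2g(t_3) + g(t_4)].
Sum ≈ 22.2215.

22.2215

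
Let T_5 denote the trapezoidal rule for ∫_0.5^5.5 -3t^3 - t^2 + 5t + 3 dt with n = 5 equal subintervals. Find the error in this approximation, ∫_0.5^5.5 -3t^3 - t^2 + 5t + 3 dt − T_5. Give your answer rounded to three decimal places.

23.333

Exact integral: ∫_0.5^5.5 f(t) dt ≈ -651.66667.
T_5 = -675.
Error ≈ -651.66667 − (-675) ≈ 23.333.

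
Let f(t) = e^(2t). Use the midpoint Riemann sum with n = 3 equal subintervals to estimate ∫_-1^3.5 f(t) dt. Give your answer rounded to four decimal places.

Δt = (3.5 − (-1))/3 = 1.5.
Midpoints: -0.25, 1.25, 2.75.
f(-0.25) ≈ 0.6065, f(1.25) ≈ 12.1825, f(2.75) ≈ 244.6919.
Sum = Δt · [f(-0.25) + f(1.25) + f(2.75)].
Sum ≈ 386.2214.

386.2214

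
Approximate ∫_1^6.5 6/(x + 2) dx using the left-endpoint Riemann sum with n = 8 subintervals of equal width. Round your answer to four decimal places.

6.7164

Δx = (6.5 − 1)/8 = 0.6875.
Left endpoints: 1, 1.6875, 2.375, 3.0625, 3.75, 4.4375, 5.125, 5.8125.
f(1) = 2, f(1.6875) = 96/59, f(2.375) = 48/35, f(3.0625) = 32/27, f(3.75) = 24/23, f(4.4375) = 96/103, f(5.125) = 16/19, f(5.8125) = 0.768.
Sum = Δx · [f(1) + f(1.6875) + f(2.375) + ...].
Sum ≈ 6.7164.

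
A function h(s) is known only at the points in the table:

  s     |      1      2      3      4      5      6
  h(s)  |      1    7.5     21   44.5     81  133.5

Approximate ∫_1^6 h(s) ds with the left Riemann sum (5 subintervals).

155

Δs = 1.
Sum = 1·[1 + 7.5 + 21 + 44.5 + 81] = 155.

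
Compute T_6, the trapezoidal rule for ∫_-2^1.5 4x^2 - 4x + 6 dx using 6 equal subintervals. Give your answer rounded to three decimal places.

40.461

Δx = (1.5 − (-2))/6 = 7/12.
f(-2) = 30, f(-17/12) = 709/36, f(-5/6) = 109/9, f(-0.25) = 7.25, f(1/3) = 46/9, f(11/12) = 205/36, f(1.5) = 9.
T_6 = (Δx/2)·[f(x_0) + 2f(x_1) + ... + 2f(x_{5}) + f(x_6)].
Sum ≈ 40.461.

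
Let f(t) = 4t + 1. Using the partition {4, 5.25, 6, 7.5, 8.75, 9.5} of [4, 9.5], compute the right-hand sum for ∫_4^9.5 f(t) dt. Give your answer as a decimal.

167

Subinterval widths: 1.25, 0.75, 1.5, 1.25, 0.75.
Right endpoints: 5.25, 6, 7.5, 8.75, 9.5.
f(5.25) = 22, f(6) = 25, f(7.5) = 31, f(8.75) = 36, f(9.5) = 39.
Sum = Σ Δt_i · f(t_i).
Sum = 167.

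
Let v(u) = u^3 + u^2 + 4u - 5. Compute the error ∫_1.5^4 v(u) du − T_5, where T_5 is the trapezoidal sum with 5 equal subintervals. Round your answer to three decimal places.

-0.964

Exact integral: ∫_1.5^4 v(u) du ≈ 97.94271.
T_5 = 98.90625.
Error ≈ 97.94271 − 98.90625 ≈ -0.964.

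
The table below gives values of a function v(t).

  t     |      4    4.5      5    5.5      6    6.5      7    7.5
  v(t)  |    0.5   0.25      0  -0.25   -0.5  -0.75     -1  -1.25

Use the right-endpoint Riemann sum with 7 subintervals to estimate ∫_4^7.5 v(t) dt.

-1.75

Δt = 0.5.
Sum = 0.5·[0.25 + 0 + (-0.25) + (-0.5) + (-0.75) + (-1) + (-1.25)] = -1.75.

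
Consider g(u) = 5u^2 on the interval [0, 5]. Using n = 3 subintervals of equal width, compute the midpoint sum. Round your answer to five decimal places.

Δu = (5 − 0)/3 = 5/3.
Midpoints: 5/6, 2.5, 25/6.
g(5/6) = 125/36, g(2.5) = 31.25, g(25/6) = 3125/36.
Sum = Δu · [g(5/6) + g(2.5) + g(25/6)].
Sum ≈ 202.54630.

202.54630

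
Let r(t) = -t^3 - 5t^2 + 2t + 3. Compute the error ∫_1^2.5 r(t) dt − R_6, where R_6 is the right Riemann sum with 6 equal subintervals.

4.89453125

Exact integral: ∫_1^2.5 r(t) dt = -24.140625.
R_6 = -29.03515625.
Error = -24.140625 − (-29.03515625) = 4.89453125.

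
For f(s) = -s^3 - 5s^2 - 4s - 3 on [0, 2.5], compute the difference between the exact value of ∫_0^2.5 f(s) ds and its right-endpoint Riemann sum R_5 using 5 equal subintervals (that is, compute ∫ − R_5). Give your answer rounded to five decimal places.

15.13021

Exact integral: ∫_0^2.5 f(s) ds ≈ -55.8072917.
R_5 = -70.9375.
Error ≈ -55.8072917 − (-70.9375) ≈ 15.13021.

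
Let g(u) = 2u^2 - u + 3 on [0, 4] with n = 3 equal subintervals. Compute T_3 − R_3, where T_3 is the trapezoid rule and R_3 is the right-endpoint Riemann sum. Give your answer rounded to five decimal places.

-18.66667

T_3 ≈ 49.0370370.
R_3 ≈ 67.7037037.
T_3 − R_3 ≈ -18.66667.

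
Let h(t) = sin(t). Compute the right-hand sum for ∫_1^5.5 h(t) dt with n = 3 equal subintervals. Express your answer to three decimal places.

Δt = (5.5 − 1)/3 = 1.5.
Right endpoints: 2.5, 4, 5.5.
h(2.5) ≈ 0.598, h(4) ≈ -0.757, h(5.5) ≈ -0.706.
Sum = Δt · [h(2.5) + h(4) + h(5.5)].
Sum ≈ -1.296.

-1.296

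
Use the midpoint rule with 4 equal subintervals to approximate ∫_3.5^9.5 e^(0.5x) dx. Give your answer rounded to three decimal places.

214.594

Δx = (9.5 − 3.5)/4 = 1.5.
Midpoints: 4.25, 5.75, 7.25, 8.75.
f(4.25) ≈ 8.373, f(5.75) ≈ 17.725, f(7.25) ≈ 37.525, f(8.75) ≈ 79.440.
Sum = Δx · [f(4.25) + f(5.75) + f(7.25) + f(8.75)].
Sum ≈ 214.594.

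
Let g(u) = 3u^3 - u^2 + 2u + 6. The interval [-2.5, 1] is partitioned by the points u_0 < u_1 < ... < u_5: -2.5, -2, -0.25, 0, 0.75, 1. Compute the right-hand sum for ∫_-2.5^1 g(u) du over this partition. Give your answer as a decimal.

6.5859375

Subinterval widths: 0.5, 1.75, 0.25, 0.75, 0.25.
Right endpoints: -2, -0.25, 0, 0.75, 1.
g(-2) = -26, g(-0.25) = 5.390625, g(0) = 6, g(0.75) = 8.203125, g(1) = 10.
Sum = Σ Δu_i · g(u_i).
Sum = 6.5859375.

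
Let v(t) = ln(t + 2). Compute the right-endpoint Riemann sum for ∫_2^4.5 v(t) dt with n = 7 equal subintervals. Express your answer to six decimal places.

4.207213

Δt = (4.5 − 2)/7 = 5/14.
Right endpoints: 33/14, 19/7, 43/14, 24/7, 53/14, 29/7, 4.5.
v(33/14) ≈ 1.471817, v(19/7) ≈ 1.550597, v(43/14) ≈ 1.623623, v(24/7) ≈ 1.691676, v(53/14) ≈ 1.755392, v(29/7) ≈ 1.815290, v(4.5) ≈ 1.871802.
Sum = Δt · [v(33/14) + v(19/7) + v(43/14) + ...].
Sum ≈ 4.207213.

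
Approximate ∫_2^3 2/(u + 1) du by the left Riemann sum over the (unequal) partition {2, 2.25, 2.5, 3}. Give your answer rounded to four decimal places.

0.6062

Subinterval widths: 0.25, 0.25, 0.5.
Left endpoints: 2, 2.25, 2.5.
f(2) = 2/3, f(2.25) = 8/13, f(2.5) = 4/7.
Sum = Σ Δu_i · f(u_i).
Sum ≈ 0.6062.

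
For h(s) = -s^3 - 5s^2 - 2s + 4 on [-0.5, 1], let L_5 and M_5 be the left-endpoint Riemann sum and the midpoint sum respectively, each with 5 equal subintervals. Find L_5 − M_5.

0.9871875

L_5 = 4.1925.
M_5 = 3.2053125.
L_5 − M_5 = 0.9871875.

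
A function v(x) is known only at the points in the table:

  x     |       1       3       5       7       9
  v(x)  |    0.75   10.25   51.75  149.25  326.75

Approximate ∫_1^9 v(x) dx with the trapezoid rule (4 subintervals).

750

Δx = 2.
T_4 = (2/2)·[0.75 + 2·10.25 + 2·51.75 + 2·149.25 + 326.75] = 750.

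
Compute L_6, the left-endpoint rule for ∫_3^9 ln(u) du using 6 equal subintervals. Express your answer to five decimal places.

Δu = (9 − 3)/6 = 1.
Left endpoints: 3, 4, 5, 6, 7, 8.
f(3) ≈ 1.09861, f(4) ≈ 1.38629, f(5) ≈ 1.60944, f(6) ≈ 1.79176, f(7) ≈ 1.94591, f(8) ≈ 2.07944.
Sum = Δu · [f(3) + f(4) + f(5) + ...].
Sum ≈ 9.91146.

9.91146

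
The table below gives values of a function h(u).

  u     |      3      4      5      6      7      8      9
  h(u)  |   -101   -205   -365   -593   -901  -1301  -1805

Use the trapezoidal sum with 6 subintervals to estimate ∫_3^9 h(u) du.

Δu = 1.
T_6 = (1/2)·[(-101) + 2·(-205) + 2·(-365) + 2·(-593) + 2·(-901) + 2·(-1301) + (-1805)] = -4318.

-4318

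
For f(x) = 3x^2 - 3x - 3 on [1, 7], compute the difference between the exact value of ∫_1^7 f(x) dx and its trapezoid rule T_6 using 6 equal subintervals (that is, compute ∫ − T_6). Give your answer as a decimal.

Exact integral: ∫_1^7 f(x) dx = 252.
T_6 = 255.
Error = 252 − 255 = -3.

-3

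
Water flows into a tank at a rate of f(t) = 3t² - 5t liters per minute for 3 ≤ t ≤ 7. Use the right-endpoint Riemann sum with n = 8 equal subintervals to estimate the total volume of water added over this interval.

Δt = (7 − 3)/8 = 0.5.
Right endpoints: 3.5, 4, 4.5, 5, 5.5, 6, 6.5, 7.
f(3.5) = 19.25, f(4) = 28, f(4.5) = 38.25, f(5) = 50, f(5.5) = 63.25, f(6) = 78, f(6.5) = 94.25, f(7) = 112.
Sum = Δt · [f(3.5) + f(4) + f(4.5) + ...].
Sum = 241.5.

241.5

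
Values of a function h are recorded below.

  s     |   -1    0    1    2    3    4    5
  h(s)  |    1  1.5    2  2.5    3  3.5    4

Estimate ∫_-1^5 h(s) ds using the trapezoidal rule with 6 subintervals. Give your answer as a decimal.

15

Δs = 1.
T_6 = (1/2)·[1 + 2·1.5 + 2·2 + 2·2.5 + 2·3 + 2·3.5 + 4] = 15.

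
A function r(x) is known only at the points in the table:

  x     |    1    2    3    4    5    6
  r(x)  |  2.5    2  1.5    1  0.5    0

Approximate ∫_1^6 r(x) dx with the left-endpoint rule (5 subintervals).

7.5

Δx = 1.
Sum = 1·[2.5 + 2 + 1.5 + 1 + 0.5] = 7.5.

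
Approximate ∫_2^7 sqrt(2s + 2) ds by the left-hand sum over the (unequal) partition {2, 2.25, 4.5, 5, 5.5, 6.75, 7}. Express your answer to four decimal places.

15.2303

Subinterval widths: 0.25, 2.25, 0.5, 0.5, 1.25, 0.25.
Left endpoints: 2, 2.25, 4.5, 5, 5.5, 6.75.
f(2) ≈ 2.4495, f(2.25) ≈ 2.5495, f(4.5) ≈ 3.3166, f(5) ≈ 3.4641, f(5.5) ≈ 3.6056, f(6.75) ≈ 3.9370.
Sum = Σ Δs_i · f(s_i).
Sum ≈ 15.2303.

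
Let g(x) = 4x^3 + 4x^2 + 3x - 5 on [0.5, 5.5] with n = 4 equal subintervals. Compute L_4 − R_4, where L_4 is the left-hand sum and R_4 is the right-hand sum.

L_4 = 708.75.
R_4 = 1708.75.
L_4 − R_4 = -1000.

-1000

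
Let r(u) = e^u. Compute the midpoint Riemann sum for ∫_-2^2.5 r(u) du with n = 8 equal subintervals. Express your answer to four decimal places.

11.8898

Δu = (2.5 − (-2))/8 = 0.5625.
Midpoints: -1.71875, -1.15625, -0.59375, -0.03125, 0.53125, 1.09375, 1.65625, 2.21875.
r(-1.71875) ≈ 0.1793, r(-1.15625) ≈ 0.3147, r(-0.59375) ≈ 0.5523, r(-0.03125) ≈ 0.9692, r(0.53125) ≈ 1.7011, r(1.09375) ≈ 2.9854, r(1.65625) ≈ 5.2396, r(2.21875) ≈ 9.1958.
Sum = Δu · [r(-1.71875) + r(-1.15625) + r(-0.59375) + ...].
Sum ≈ 11.8898.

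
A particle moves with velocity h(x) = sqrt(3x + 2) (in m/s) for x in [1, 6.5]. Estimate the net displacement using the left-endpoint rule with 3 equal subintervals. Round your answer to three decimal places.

Δx = (6.5 − 1)/3 = 11/6.
Left endpoints: 1, 17/6, 14/3.
h(1) ≈ 2.236, h(17/6) ≈ 3.240, h(14/3) ≈ 4.000.
Sum = Δx · [h(1) + h(17/6) + h(14/3)].
Sum ≈ 17.373.

17.373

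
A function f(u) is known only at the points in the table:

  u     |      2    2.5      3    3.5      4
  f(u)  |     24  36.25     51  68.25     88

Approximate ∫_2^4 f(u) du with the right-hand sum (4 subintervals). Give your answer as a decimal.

121.75

Δu = 0.5.
Sum = 0.5·[36.25 + 51 + 68.25 + 88] = 121.75.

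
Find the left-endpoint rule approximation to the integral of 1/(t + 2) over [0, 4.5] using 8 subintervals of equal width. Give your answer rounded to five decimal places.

1.28193

Δt = (4.5 − 0)/8 = 0.5625.
Left endpoints: 0, 0.5625, 1.125, 1.6875, 2.25, 2.8125, 3.375, 3.9375.
f(0) = 0.5, f(0.5625) = 16/41, f(1.125) = 0.32, f(1.6875) = 16/59, f(2.25) = 4/17, f(2.8125) = 16/77, f(3.375) = 8/43, f(3.9375) = 16/95.
Sum = Δt · [f(0) + f(0.5625) + f(1.125) + ...].
Sum ≈ 1.28193.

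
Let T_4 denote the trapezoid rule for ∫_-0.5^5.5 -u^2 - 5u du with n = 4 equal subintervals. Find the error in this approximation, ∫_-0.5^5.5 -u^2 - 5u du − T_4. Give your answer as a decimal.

Exact integral: ∫_-0.5^5.5 f(u) du = -130.5.
T_4 = -132.75.
Error = -130.5 − (-132.75) = 2.25.

2.25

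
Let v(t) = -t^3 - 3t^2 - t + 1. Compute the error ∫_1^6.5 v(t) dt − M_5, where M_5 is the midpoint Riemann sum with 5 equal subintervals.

-7.9028125

Exact integral: ∫_1^6.5 v(t) dt = -734.765625.
M_5 = -726.8628125.
Error = -734.765625 − (-726.8628125) = -7.9028125.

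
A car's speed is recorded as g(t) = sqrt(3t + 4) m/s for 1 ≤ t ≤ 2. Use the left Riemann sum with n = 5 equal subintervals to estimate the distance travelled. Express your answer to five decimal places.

2.85971

Δt = (2 − 1)/5 = 0.2.
Left endpoints: 1, 1.2, 1.4, 1.6, 1.8.
g(1) ≈ 2.64575, g(1.2) ≈ 2.75681, g(1.4) ≈ 2.86356, g(1.6) ≈ 2.96648, g(1.8) ≈ 3.06594.
Sum = Δt · [g(1) + g(1.2) + g(1.4) + g(1.6) + g(1.8)].
Sum ≈ 2.85971.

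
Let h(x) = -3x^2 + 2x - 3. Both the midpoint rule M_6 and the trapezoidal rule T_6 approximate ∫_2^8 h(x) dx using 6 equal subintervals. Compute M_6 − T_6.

M_6 = -460.5.
T_6 = -465.
M_6 − T_6 = 4.5.

4.5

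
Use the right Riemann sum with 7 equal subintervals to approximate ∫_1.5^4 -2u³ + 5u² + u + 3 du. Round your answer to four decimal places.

-19.5918

Δu = (4 − 1.5)/7 = 5/14.
Right endpoints: 13/7, 31/14, 18/7, 41/14, 23/7, 51/14, 4.
f(13/7) = 3187/343, f(31/14) = 5499/686, f(18/7) = 1587/343, f(41/14) = -488/343, f(23/7) = -3663/343, f(51/14) = -16251/686, f(4) = -41.
Sum = Δu · [f(13/7) + f(31/14) + f(18/7) + ...].
Sum ≈ -19.5918.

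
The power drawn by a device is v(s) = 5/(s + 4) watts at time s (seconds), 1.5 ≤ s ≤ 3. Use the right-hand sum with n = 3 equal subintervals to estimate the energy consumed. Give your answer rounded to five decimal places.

Δs = (3 − 1.5)/3 = 0.5.
Right endpoints: 2, 2.5, 3.
v(2) = 5/6, v(2.5) = 10/13, v(3) = 5/7.
Sum = Δs · [v(2) + v(2.5) + v(3)].
Sum ≈ 1.15842.

1.15842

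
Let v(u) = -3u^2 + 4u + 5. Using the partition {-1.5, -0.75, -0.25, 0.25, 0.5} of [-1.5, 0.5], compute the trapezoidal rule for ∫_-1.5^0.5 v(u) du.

Subinterval widths: 0.75, 0.5, 0.5, 0.25.
v(-1.5) = -7.75, v(-0.75) = 0.3125, v(-0.25) = 3.8125, v(0.25) = 5.8125, v(0.5) = 6.25.
On each subinterval the trapezoid contributes (Δu_i/2)·[v(u_{i-1}) + v(u_i)].
Sum = 2.15625.

2.15625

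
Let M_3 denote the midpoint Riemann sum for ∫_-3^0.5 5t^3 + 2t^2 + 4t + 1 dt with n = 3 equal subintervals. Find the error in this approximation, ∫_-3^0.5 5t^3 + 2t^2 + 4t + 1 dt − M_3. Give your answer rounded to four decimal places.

-6.6496

Exact integral: ∫_-3^0.5 f(t) dt ≈ -97.088542.
M_3 ≈ -90.438947.
Error ≈ -97.088542 − (-90.438947) ≈ -6.6496.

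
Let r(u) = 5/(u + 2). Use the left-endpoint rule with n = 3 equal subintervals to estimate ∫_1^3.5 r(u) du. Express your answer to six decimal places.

3.368703

Δu = (3.5 − 1)/3 = 5/6.
Left endpoints: 1, 11/6, 8/3.
r(1) = 5/3, r(11/6) = 30/23, r(8/3) = 15/14.
Sum = Δu · [r(1) + r(11/6) + r(8/3)].
Sum ≈ 3.368703.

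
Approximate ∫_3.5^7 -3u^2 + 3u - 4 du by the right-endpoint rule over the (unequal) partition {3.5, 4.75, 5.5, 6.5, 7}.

-306.734375

Subinterval widths: 1.25, 0.75, 1, 0.5.
Right endpoints: 4.75, 5.5, 6.5, 7.
f(4.75) = -57.4375, f(5.5) = -78.25, f(6.5) = -111.25, f(7) = -130.
Sum = Σ Δu_i · f(u_i).
Sum = -306.734375.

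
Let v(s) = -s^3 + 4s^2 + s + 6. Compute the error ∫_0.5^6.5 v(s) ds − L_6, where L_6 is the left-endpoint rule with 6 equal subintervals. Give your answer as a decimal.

Exact integral: ∫_0.5^6.5 v(s) ds = -23.25.
L_6 = 20.5.
Error = -23.25 − 20.5 = -43.75.

-43.75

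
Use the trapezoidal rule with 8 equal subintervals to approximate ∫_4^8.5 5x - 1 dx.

136.125

Δx = (8.5 − 4)/8 = 0.5625.
f(4) = 19, f(4.5625) = 21.8125, f(5.125) = 24.625, f(5.6875) = 27.4375, f(6.25) = 30.25, f(6.8125) = 33.0625, f(7.375) = 35.875, f(7.9375) = 38.6875, f(8.5) = 41.5.
T_8 = (Δx/2)·[f(x_0) + 2f(x_1) + ... + 2f(x_{7}) + f(x_8)].
Sum = 136.125.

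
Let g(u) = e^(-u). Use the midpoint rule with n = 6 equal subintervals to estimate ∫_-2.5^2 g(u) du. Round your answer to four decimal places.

Δu = (2 − (-2.5))/6 = 0.75.
Midpoints: -2.125, -1.375, -0.625, 0.125, 0.875, 1.625.
g(-2.125) ≈ 8.3729, g(-1.375) ≈ 3.9551, g(-0.625) ≈ 1.8682, g(0.125) ≈ 0.8825, g(0.875) ≈ 0.4169, g(1.625) ≈ 0.1969.
Sum = Δu · [g(-2.125) + g(-1.375) + g(-0.625) + ...].
Sum ≈ 11.7694.

11.7694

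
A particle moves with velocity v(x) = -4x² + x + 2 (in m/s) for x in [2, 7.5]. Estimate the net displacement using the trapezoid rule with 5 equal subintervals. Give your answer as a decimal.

-519.145

Δx = (7.5 − 2)/5 = 1.1.
v(2) = -12, v(3.1) = -33.34, v(4.2) = -64.36, v(5.3) = -105.06, v(6.4) = -155.44, v(7.5) = -215.5.
T_5 = (Δx/2)·[v(x_0) + 2v(x_1) + ... + 2v(x_{4}) + v(x_5)].
Sum = -519.145.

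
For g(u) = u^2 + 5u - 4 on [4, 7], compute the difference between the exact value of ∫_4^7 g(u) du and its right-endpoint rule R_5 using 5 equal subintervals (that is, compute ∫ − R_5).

-14.58

Exact integral: ∫_4^7 g(u) du = 163.5.
R_5 = 178.08.
Error = 163.5 − 178.08 = -14.58.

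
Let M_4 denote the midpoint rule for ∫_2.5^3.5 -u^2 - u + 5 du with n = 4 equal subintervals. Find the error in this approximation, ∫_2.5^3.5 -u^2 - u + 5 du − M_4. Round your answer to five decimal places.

Exact integral: ∫_2.5^3.5 f(u) du ≈ -7.0833333.
M_4 = -7.078125.
Error ≈ -7.0833333 − (-7.078125) ≈ -0.00521.

-0.00521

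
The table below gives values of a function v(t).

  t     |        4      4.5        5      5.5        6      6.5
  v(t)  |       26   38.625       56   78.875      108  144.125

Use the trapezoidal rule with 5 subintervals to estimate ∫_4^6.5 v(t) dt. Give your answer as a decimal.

Δt = 0.5.
T_5 = (0.5/2)·[26 + 2·38.625 + 2·56 + 2·78.875 + 2·108 + 144.125] = 183.28125.

183.28125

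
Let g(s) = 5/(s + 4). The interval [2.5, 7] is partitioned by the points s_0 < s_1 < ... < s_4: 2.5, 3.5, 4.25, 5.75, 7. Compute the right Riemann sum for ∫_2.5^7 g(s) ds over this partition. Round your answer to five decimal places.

Subinterval widths: 1, 0.75, 1.5, 1.25.
Right endpoints: 3.5, 4.25, 5.75, 7.
g(3.5) = 2/3, g(4.25) = 20/33, g(5.75) = 20/39, g(7) = 5/11.
Sum = Σ Δs_i · g(s_i).
Sum ≈ 2.45862.

2.45862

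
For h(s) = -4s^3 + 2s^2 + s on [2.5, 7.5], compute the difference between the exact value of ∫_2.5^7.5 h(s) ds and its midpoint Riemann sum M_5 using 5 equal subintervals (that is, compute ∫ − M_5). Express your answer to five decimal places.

-24.16667

Exact integral: ∫_2.5^7.5 h(s) ds ≈ -2829.1666667.
M_5 = -2805.
Error ≈ -2829.1666667 − (-2805) ≈ -24.16667.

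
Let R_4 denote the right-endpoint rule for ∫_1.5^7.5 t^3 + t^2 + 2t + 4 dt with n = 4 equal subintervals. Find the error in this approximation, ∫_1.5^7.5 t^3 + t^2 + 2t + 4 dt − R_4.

-396

Exact integral: ∫_1.5^7.5 f(t) dt = 1007.25.
R_4 = 1403.25.
Error = 1007.25 − 1403.25 = -396.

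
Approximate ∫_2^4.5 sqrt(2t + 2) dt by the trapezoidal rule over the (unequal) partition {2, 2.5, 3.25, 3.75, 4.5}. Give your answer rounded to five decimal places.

7.25825

Subinterval widths: 0.5, 0.75, 0.5, 0.75.
f(2) ≈ 2.44949, f(2.5) ≈ 2.64575, f(3.25) ≈ 2.91548, f(3.75) ≈ 3.08221, f(4.5) ≈ 3.31662.
On each subinterval the trapezoid contributes (Δt_i/2)·[f(t_{i-1}) + f(t_i)].
Sum ≈ 7.25825.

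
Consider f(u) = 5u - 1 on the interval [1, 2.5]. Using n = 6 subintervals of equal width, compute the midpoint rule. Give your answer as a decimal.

Δu = (2.5 − 1)/6 = 0.25.
Midpoints: 1.125, 1.375, 1.625, 1.875, 2.125, 2.375.
f(1.125) = 4.625, f(1.375) = 5.875, f(1.625) = 7.125, f(1.875) = 8.375, f(2.125) = 9.625, f(2.375) = 10.875.
Sum = Δu · [f(1.125) + f(1.375) + f(1.625) + ...].
Sum = 11.625.

11.625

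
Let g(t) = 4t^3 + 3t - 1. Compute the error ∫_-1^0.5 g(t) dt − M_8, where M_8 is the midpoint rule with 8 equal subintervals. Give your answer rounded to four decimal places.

-0.0132

Exact integral: ∫_-1^0.5 g(t) dt = -3.5625.
M_8 ≈ -3.549316.
Error ≈ -3.5625 − (-3.549316) ≈ -0.0132.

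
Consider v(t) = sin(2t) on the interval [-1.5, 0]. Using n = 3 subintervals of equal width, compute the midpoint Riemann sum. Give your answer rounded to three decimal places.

Δt = (0 − (-1.5))/3 = 0.5.
Midpoints: -1.25, -0.75, -0.25.
v(-1.25) ≈ -0.598, v(-0.75) ≈ -0.997, v(-0.25) ≈ -0.479.
Sum = Δt · [v(-1.25) + v(-0.75) + v(-0.25)].
Sum ≈ -1.038.

-1.038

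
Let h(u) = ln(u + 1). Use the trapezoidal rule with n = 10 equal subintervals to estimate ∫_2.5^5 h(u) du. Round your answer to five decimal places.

Δu = (5 − 2.5)/10 = 0.25.
h(2.5) ≈ 1.25276, h(2.75) ≈ 1.32176, h(3) ≈ 1.38629, h(3.25) ≈ 1.44692, h(3.5) ≈ 1.50408, h(3.75) ≈ 1.55814, h(4) ≈ 1.60944, h(4.25) ≈ 1.65823, h(4.5) ≈ 1.70475, h(4.75) ≈ 1.74920, h(5) ≈ 1.79176.
T_10 = (Δu/2)·[h(u_0) + 2h(u_1) + ... + 2h(u_{9}) + h(u_10)].
Sum ≈ 3.86527.

3.86527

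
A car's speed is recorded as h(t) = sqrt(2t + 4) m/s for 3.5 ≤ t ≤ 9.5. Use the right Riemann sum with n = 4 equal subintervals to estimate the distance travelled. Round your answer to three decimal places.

25.699

Δt = (9.5 − 3.5)/4 = 1.5.
Right endpoints: 5, 6.5, 8, 9.5.
h(5) ≈ 3.742, h(6.5) ≈ 4.123, h(8) ≈ 4.472, h(9.5) ≈ 4.796.
Sum = Δt · [h(5) + h(6.5) + h(8) + h(9.5)].
Sum ≈ 25.699.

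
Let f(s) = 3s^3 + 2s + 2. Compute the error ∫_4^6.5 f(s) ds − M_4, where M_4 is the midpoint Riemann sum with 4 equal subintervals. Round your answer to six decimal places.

3.845215

Exact integral: ∫_4^6.5 f(s) ds = 1178.046875.
M_4 ≈ 1174.20166016.
Error ≈ 1178.046875 − 1174.20166016 ≈ 3.845215.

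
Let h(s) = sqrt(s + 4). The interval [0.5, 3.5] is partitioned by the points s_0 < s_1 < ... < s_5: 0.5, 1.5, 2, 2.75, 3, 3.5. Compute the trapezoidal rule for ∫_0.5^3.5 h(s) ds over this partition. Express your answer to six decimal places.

Subinterval widths: 1, 0.5, 0.75, 0.25, 0.5.
h(0.5) ≈ 2.121320, h(1.5) ≈ 2.345208, h(2) ≈ 2.449490, h(2.75) ≈ 2.598076, h(3) ≈ 2.645751, h(3.5) ≈ 2.738613.
On each subinterval the trapezoid contributes (Δs_i/2)·[h(s_{i-1}) + h(s_i)].
Sum ≈ 7.326345.

7.326345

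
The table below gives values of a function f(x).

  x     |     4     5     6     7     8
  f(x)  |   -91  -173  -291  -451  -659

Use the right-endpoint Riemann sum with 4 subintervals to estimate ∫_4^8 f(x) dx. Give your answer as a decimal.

-1574

Δx = 1.
Sum = 1·[(-173) + (-291) + (-451) + (-659)] = -1574.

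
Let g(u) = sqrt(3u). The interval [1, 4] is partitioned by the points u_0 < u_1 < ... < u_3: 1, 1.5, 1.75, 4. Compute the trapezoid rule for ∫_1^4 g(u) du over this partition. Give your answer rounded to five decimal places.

7.98973

Subinterval widths: 0.5, 0.25, 2.25.
g(1) ≈ 1.73205, g(1.5) ≈ 2.12132, g(1.75) ≈ 2.29129, g(4) ≈ 3.46410.
On each subinterval the trapezoid contributes (Δu_i/2)·[g(u_{i-1}) + g(u_i)].
Sum ≈ 7.98973.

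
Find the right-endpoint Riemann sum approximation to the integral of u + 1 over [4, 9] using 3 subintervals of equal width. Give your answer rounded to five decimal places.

Δu = (9 − 4)/3 = 5/3.
Right endpoints: 17/3, 22/3, 9.
f(17/3) = 20/3, f(22/3) = 25/3, f(9) = 10.
Sum = Δu · [f(17/3) + f(22/3) + f(9)].
Sum ≈ 41.66667.

41.66667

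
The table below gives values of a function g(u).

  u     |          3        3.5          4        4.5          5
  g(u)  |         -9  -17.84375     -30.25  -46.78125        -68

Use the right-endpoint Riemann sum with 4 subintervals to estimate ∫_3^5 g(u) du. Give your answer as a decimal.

-81.4375

Δu = 0.5.
Sum = 0.5·[(-17.84375) + (-30.25) + (-46.78125) + (-68)] = -81.4375.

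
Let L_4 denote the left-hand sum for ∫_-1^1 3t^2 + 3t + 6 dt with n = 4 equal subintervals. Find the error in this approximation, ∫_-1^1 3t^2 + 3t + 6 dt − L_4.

1.25

Exact integral: ∫_-1^1 f(t) dt = 14.
L_4 = 12.75.
Error = 14 − 12.75 = 1.25.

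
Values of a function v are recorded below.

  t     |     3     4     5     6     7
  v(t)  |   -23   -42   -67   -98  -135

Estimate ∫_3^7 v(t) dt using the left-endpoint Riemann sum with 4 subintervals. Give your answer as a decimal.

-230

Δt = 1.
Sum = 1·[(-23) + (-42) + (-67) + (-98)] = -230.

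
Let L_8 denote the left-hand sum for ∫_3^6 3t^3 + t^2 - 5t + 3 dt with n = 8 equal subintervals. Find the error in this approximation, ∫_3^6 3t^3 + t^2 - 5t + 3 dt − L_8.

105.64453125

Exact integral: ∫_3^6 f(t) dt = 915.75.
L_8 = 810.10546875.
Error = 915.75 − 810.10546875 = 105.64453125.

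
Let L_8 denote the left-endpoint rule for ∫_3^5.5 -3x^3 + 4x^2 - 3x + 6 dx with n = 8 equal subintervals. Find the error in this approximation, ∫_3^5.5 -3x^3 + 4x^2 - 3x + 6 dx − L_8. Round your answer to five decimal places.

Exact integral: ∫_3^5.5 f(x) dx ≈ -456.5885417.
L_8 ≈ -404.7595215.
Error ≈ -456.5885417 − (-404.7595215) ≈ -51.82902.

-51.82902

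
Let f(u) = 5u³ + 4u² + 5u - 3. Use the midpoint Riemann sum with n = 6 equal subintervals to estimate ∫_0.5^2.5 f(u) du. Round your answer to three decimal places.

Δu = (2.5 − 0.5)/6 = 1/3.
Midpoints: 2/3, 1, 4/3, 5/3, 2, 7/3.
f(2/3) = 97/27, f(1) = 11, f(4/3) = 611/27, f(5/3) = 1069/27, f(2) = 63, f(7/3) = 2537/27.
Sum = Δu · [f(2/3) + f(1) + f(4/3) + ...].
Sum ≈ 77.926.

77.926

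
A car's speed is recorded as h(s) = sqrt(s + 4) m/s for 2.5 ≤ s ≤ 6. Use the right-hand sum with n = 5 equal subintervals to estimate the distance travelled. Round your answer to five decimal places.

10.24689

Δs = (6 − 2.5)/5 = 0.7.
Right endpoints: 3.2, 3.9, 4.6, 5.3, 6.
h(3.2) ≈ 2.68328, h(3.9) ≈ 2.81069, h(4.6) ≈ 2.93258, h(5.3) ≈ 3.04959, h(6) ≈ 3.16228.
Sum = Δs · [h(3.2) + h(3.9) + h(4.6) + h(5.3) + h(6)].
Sum ≈ 10.24689.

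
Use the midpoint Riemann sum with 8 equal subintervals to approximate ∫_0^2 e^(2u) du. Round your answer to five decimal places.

26.52194

Δu = (2 − 0)/8 = 0.25.
Midpoints: 0.125, 0.375, 0.625, 0.875, 1.125, 1.375, 1.625, 1.875.
f(0.125) ≈ 1.28403, f(0.375) ≈ 2.11700, f(0.625) ≈ 3.49034, f(0.875) ≈ 5.75460, f(1.125) ≈ 9.48774, f(1.375) ≈ 15.64263, f(1.625) ≈ 25.79034, f(1.875) ≈ 42.52108.
Sum = Δu · [f(0.125) + f(0.375) + f(0.625) + ...].
Sum ≈ 26.52194.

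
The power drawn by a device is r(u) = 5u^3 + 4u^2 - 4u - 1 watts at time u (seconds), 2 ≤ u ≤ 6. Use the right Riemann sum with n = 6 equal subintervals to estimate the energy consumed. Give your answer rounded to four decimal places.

2212.2963

Δu = (6 − 2)/6 = 2/3.
Right endpoints: 8/3, 10/3, 4, 14/3, 16/3, 6.
r(8/3) = 3013/27, r(10/3) = 5813/27, r(4) = 367, r(14/3) = 15541/27, r(16/3) = 22949/27, r(6) = 1199.
Sum = Δu · [r(8/3) + r(10/3) + r(4) + ...].
Sum ≈ 2212.2963.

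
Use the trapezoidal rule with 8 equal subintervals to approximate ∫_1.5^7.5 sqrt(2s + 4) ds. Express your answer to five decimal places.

21.42599

Δs = (7.5 − 1.5)/8 = 0.75.
f(1.5) ≈ 2.64575, f(2.25) ≈ 2.91548, f(3) ≈ 3.16228, f(3.75) ≈ 3.39116, f(4.5) ≈ 3.60555, f(5.25) ≈ 3.80789, f(6) ≈ 4.00000, f(6.75) ≈ 4.18330, f(7.5) ≈ 4.35890.
T_8 = (Δs/2)·[f(s_0) + 2f(s_1) + ... + 2f(s_{7}) + f(s_8)].
Sum ≈ 21.42599.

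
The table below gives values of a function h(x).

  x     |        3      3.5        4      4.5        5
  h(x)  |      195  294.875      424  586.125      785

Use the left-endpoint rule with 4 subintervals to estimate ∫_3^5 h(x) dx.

750

Δx = 0.5.
Sum = 0.5·[195 + 294.875 + 424 + 586.125] = 750.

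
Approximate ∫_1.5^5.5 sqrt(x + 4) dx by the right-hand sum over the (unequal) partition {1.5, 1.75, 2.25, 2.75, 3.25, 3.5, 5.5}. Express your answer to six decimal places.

11.343875

Subinterval widths: 0.25, 0.5, 0.5, 0.5, 0.25, 2.
Right endpoints: 1.75, 2.25, 2.75, 3.25, 3.5, 5.5.
f(1.75) ≈ 2.397916, f(2.25) ≈ 2.500000, f(2.75) ≈ 2.598076, f(3.25) ≈ 2.692582, f(3.5) ≈ 2.738613, f(5.5) ≈ 3.082207.
Sum = Σ Δx_i · f(x_i).
Sum ≈ 11.343875.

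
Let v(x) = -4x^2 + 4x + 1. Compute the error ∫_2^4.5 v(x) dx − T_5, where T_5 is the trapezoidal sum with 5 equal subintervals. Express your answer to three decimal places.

0.417

Exact integral: ∫_2^4.5 v(x) dx ≈ -75.83333.
T_5 = -76.25.
Error ≈ -75.83333 − (-76.25) ≈ 0.417.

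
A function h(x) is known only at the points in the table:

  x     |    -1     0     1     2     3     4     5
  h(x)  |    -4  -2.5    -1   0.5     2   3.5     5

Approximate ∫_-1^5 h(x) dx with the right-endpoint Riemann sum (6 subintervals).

7.5

Δx = 1.
Sum = 1·[(-2.5) + (-1) + 0.5 + 2 + 3.5 + 5] = 7.5.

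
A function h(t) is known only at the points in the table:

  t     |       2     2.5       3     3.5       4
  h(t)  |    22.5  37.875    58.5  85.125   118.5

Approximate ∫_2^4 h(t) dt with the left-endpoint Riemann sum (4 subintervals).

Δt = 0.5.
Sum = 0.5·[22.5 + 37.875 + 58.5 + 85.125] = 102.

102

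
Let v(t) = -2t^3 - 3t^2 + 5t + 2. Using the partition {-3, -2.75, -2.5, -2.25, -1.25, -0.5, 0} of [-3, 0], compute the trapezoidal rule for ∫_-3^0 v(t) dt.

Subinterval widths: 0.25, 0.25, 0.25, 1, 0.75, 0.5.
v(-3) = 14, v(-2.75) = 7.15625, v(-2.5) = 2, v(-2.25) = -1.65625, v(-1.25) = -5.03125, v(-0.5) = -1, v(0) = 2.
On each subinterval the trapezoid contributes (Δt_i/2)·[v(t_{i-1}) + v(t_i)].
Sum = -1.5234375.

-1.5234375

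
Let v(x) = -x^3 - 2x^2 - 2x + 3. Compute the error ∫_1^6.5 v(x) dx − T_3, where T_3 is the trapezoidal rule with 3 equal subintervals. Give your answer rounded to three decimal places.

40.823

Exact integral: ∫_1^6.5 v(x) dx ≈ -653.18229.
T_3 ≈ -694.00579.
Error ≈ -653.18229 − (-694.00579) ≈ 40.823.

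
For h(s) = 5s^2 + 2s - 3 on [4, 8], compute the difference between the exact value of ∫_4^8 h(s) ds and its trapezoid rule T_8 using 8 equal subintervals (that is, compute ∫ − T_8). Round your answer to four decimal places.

Exact integral: ∫_4^8 h(s) ds ≈ 782.666667.
T_8 = 783.5.
Error ≈ 782.666667 − 783.5 ≈ -0.8333.

-0.8333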